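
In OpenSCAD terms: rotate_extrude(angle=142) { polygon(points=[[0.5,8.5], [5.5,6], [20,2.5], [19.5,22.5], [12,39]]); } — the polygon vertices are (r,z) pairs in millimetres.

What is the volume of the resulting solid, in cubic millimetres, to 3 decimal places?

Volume = 12127.272 mm³

Profile (r,z), 5 vertices: (0.5,8.5) (5.5,6) (20,2.5) (19.5,22.5) (12,39)
edge 0: (0.5,8.5)→(5.5,6)  cross = 0.5·6 − 5.5·8.5 = -43.7500; (r_i+r_j)·cross = 6·-43.7500 = -262.5000
edge 1: (5.5,6)→(20,2.5)  cross = 5.5·2.5 − 20·6 = -106.2500; (r_i+r_j)·cross = 25.5·-106.2500 = -2709.3750
edge 2: (20,2.5)→(19.5,22.5)  cross = 20·22.5 − 19.5·2.5 = 401.2500; (r_i+r_j)·cross = 39.5·401.2500 = 15849.3750
edge 3: (19.5,22.5)→(12,39)  cross = 19.5·39 − 12·22.5 = 490.5000; (r_i+r_j)·cross = 31.5·490.5000 = 15450.7500
edge 4: (12,39)→(0.5,8.5)  cross = 12·8.5 − 0.5·39 = 82.5000; (r_i+r_j)·cross = 12.5·82.5000 = 1031.2500
Σcross = 824.2500 → A = |Σcross|/2 = 412.1250 mm²
Σ(r_i+r_j)·cross = 29359.5000 → first moment M = |Σ|/6 = 4893.2500
R_c = M/A = 4893.2500/412.1250 = 11.8732 mm
θ = 142° = 2.478368 rad
V = θ·R_c·A = 2.478368·11.8732·412.1250 = 12127.272 mm³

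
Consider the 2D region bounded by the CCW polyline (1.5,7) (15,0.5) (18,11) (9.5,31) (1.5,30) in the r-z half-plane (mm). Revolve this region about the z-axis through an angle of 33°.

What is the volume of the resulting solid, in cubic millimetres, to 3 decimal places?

Volume = 1768.109 mm³

Profile (r,z), 5 vertices: (1.5,7) (15,0.5) (18,11) (9.5,31) (1.5,30)
edge 0: (1.5,7)→(15,0.5)  cross = 1.5·0.5 − 15·7 = -104.2500; (r_i+r_j)·cross = 16.5·-104.2500 = -1720.1250
edge 1: (15,0.5)→(18,11)  cross = 15·11 − 18·0.5 = 156.0000; (r_i+r_j)·cross = 33·156.0000 = 5148.0000
edge 2: (18,11)→(9.5,31)  cross = 18·31 − 9.5·11 = 453.5000; (r_i+r_j)·cross = 27.5·453.5000 = 12471.2500
edge 3: (9.5,31)→(1.5,30)  cross = 9.5·30 − 1.5·31 = 238.5000; (r_i+r_j)·cross = 11·238.5000 = 2623.5000
edge 4: (1.5,30)→(1.5,7)  cross = 1.5·7 − 1.5·30 = -34.5000; (r_i+r_j)·cross = 3·-34.5000 = -103.5000
Σcross = 709.2500 → A = |Σcross|/2 = 354.6250 mm²
Σ(r_i+r_j)·cross = 18419.1250 → first moment M = |Σ|/6 = 3069.8542
R_c = M/A = 3069.8542/354.6250 = 8.6566 mm
θ = 33° = 0.575959 rad
V = θ·R_c·A = 0.575959·8.6566·354.6250 = 1768.109 mm³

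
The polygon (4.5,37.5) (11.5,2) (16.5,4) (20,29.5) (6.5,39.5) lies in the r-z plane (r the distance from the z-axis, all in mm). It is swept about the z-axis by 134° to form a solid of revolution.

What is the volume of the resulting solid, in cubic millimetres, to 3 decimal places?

Volume = 9758.008 mm³

Profile (r,z), 5 vertices: (4.5,37.5) (11.5,2) (16.5,4) (20,29.5) (6.5,39.5)
edge 0: (4.5,37.5)→(11.5,2)  cross = 4.5·2 − 11.5·37.5 = -422.2500; (r_i+r_j)·cross = 16·-422.2500 = -6756.0000
edge 1: (11.5,2)→(16.5,4)  cross = 11.5·4 − 16.5·2 = 13.0000; (r_i+r_j)·cross = 28·13.0000 = 364.0000
edge 2: (16.5,4)→(20,29.5)  cross = 16.5·29.5 − 20·4 = 406.7500; (r_i+r_j)·cross = 36.5·406.7500 = 14846.3750
edge 3: (20,29.5)→(6.5,39.5)  cross = 20·39.5 − 6.5·29.5 = 598.2500; (r_i+r_j)·cross = 26.5·598.2500 = 15853.6250
edge 4: (6.5,39.5)→(4.5,37.5)  cross = 6.5·37.5 − 4.5·39.5 = 66.0000; (r_i+r_j)·cross = 11·66.0000 = 726.0000
Σcross = 661.7500 → A = |Σcross|/2 = 330.8750 mm²
Σ(r_i+r_j)·cross = 25034.0000 → first moment M = |Σ|/6 = 4172.3333
R_c = M/A = 4172.3333/330.8750 = 12.6100 mm
θ = 134° = 2.338741 rad
V = θ·R_c·A = 2.338741·12.6100·330.8750 = 9758.008 mm³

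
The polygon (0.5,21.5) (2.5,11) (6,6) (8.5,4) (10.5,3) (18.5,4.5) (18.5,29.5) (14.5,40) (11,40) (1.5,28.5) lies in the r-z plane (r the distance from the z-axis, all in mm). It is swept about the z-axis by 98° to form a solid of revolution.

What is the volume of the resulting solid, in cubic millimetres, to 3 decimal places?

Volume = 9312.966 mm³

Profile (r,z), 10 vertices: (0.5,21.5) (2.5,11) (6,6) (8.5,4) (10.5,3) (18.5,4.5) (18.5,29.5) (14.5,40) (11,40) (1.5,28.5)
edge 0: (0.5,21.5)→(2.5,11)  cross = 0.5·11 − 2.5·21.5 = -48.2500; (r_i+r_j)·cross = 3·-48.2500 = -144.7500
edge 1: (2.5,11)→(6,6)  cross = 2.5·6 − 6·11 = -51.0000; (r_i+r_j)·cross = 8.5·-51.0000 = -433.5000
edge 2: (6,6)→(8.5,4)  cross = 6·4 − 8.5·6 = -27.0000; (r_i+r_j)·cross = 14.5·-27.0000 = -391.5000
edge 3: (8.5,4)→(10.5,3)  cross = 8.5·3 − 10.5·4 = -16.5000; (r_i+r_j)·cross = 19·-16.5000 = -313.5000
edge 4: (10.5,3)→(18.5,4.5)  cross = 10.5·4.5 − 18.5·3 = -8.2500; (r_i+r_j)·cross = 29·-8.2500 = -239.2500
edge 5: (18.5,4.5)→(18.5,29.5)  cross = 18.5·29.5 − 18.5·4.5 = 462.5000; (r_i+r_j)·cross = 37·462.5000 = 17112.5000
edge 6: (18.5,29.5)→(14.5,40)  cross = 18.5·40 − 14.5·29.5 = 312.2500; (r_i+r_j)·cross = 33·312.2500 = 10304.2500
edge 7: (14.5,40)→(11,40)  cross = 14.5·40 − 11·40 = 140.0000; (r_i+r_j)·cross = 25.5·140.0000 = 3570.0000
edge 8: (11,40)→(1.5,28.5)  cross = 11·28.5 − 1.5·40 = 253.5000; (r_i+r_j)·cross = 12.5·253.5000 = 3168.7500
edge 9: (1.5,28.5)→(0.5,21.5)  cross = 1.5·21.5 − 0.5·28.5 = 18.0000; (r_i+r_j)·cross = 2·18.0000 = 36.0000
Σcross = 1035.2500 → A = |Σcross|/2 = 517.6250 mm²
Σ(r_i+r_j)·cross = 32669.0000 → first moment M = |Σ|/6 = 5444.8333
R_c = M/A = 5444.8333/517.6250 = 10.5189 mm
θ = 98° = 1.710423 rad
V = θ·R_c·A = 1.710423·10.5189·517.6250 = 9312.966 mm³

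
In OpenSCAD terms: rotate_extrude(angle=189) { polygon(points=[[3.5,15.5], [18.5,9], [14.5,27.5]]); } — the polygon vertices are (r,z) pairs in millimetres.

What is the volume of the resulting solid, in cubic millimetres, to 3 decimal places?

Volume = 5046.831 mm³

Profile (r,z), 3 vertices: (3.5,15.5) (18.5,9) (14.5,27.5)
edge 0: (3.5,15.5)→(18.5,9)  cross = 3.5·9 − 18.5·15.5 = -255.2500; (r_i+r_j)·cross = 22·-255.2500 = -5615.5000
edge 1: (18.5,9)→(14.5,27.5)  cross = 18.5·27.5 − 14.5·9 = 378.2500; (r_i+r_j)·cross = 33·378.2500 = 12482.2500
edge 2: (14.5,27.5)→(3.5,15.5)  cross = 14.5·15.5 − 3.5·27.5 = 128.5000; (r_i+r_j)·cross = 18·128.5000 = 2313.0000
Σcross = 251.5000 → A = |Σcross|/2 = 125.7500 mm²
Σ(r_i+r_j)·cross = 9179.7500 → first moment M = |Σ|/6 = 1529.9583
R_c = M/A = 1529.9583/125.7500 = 12.1667 mm
θ = 189° = 3.298672 rad
V = θ·R_c·A = 3.298672·12.1667·125.7500 = 5046.831 mm³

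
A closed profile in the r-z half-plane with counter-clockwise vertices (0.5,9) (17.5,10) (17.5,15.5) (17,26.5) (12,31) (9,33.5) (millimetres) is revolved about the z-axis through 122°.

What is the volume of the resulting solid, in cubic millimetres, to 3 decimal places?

Profile (r,z), 6 vertices: (0.5,9) (17.5,10) (17.5,15.5) (17,26.5) (12,31) (9,33.5)
edge 0: (0.5,9)→(17.5,10)  cross = 0.5·10 − 17.5·9 = -152.5000; (r_i+r_j)·cross = 18·-152.5000 = -2745.0000
edge 1: (17.5,10)→(17.5,15.5)  cross = 17.5·15.5 − 17.5·10 = 96.2500; (r_i+r_j)·cross = 35·96.2500 = 3368.7500
edge 2: (17.5,15.5)→(17,26.5)  cross = 17.5·26.5 − 17·15.5 = 200.2500; (r_i+r_j)·cross = 34.5·200.2500 = 6908.6250
edge 3: (17,26.5)→(12,31)  cross = 17·31 − 12·26.5 = 209.0000; (r_i+r_j)·cross = 29·209.0000 = 6061.0000
edge 4: (12,31)→(9,33.5)  cross = 12·33.5 − 9·31 = 123.0000; (r_i+r_j)·cross = 21·123.0000 = 2583.0000
edge 5: (9,33.5)→(0.5,9)  cross = 9·9 − 0.5·33.5 = 64.2500; (r_i+r_j)·cross = 9.5·64.2500 = 610.3750
Σcross = 540.2500 → A = |Σcross|/2 = 270.1250 mm²
Σ(r_i+r_j)·cross = 16786.7500 → first moment M = |Σ|/6 = 2797.7917
R_c = M/A = 2797.7917/270.1250 = 10.3574 mm
θ = 122° = 2.129302 rad
V = θ·R_c·A = 2.129302·10.3574·270.1250 = 5957.343 mm³

Volume = 5957.343 mm³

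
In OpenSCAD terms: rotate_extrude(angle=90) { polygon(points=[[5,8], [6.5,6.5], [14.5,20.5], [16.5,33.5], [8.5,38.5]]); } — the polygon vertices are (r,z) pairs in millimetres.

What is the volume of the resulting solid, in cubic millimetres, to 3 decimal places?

Profile (r,z), 5 vertices: (5,8) (6.5,6.5) (14.5,20.5) (16.5,33.5) (8.5,38.5)
edge 0: (5,8)→(6.5,6.5)  cross = 5·6.5 − 6.5·8 = -19.5000; (r_i+r_j)·cross = 11.5·-19.5000 = -224.2500
edge 1: (6.5,6.5)→(14.5,20.5)  cross = 6.5·20.5 − 14.5·6.5 = 39.0000; (r_i+r_j)·cross = 21·39.0000 = 819.0000
edge 2: (14.5,20.5)→(16.5,33.5)  cross = 14.5·33.5 − 16.5·20.5 = 147.5000; (r_i+r_j)·cross = 31·147.5000 = 4572.5000
edge 3: (16.5,33.5)→(8.5,38.5)  cross = 16.5·38.5 − 8.5·33.5 = 350.5000; (r_i+r_j)·cross = 25·350.5000 = 8762.5000
edge 4: (8.5,38.5)→(5,8)  cross = 8.5·8 − 5·38.5 = -124.5000; (r_i+r_j)·cross = 13.5·-124.5000 = -1680.7500
Σcross = 393.0000 → A = |Σcross|/2 = 196.5000 mm²
Σ(r_i+r_j)·cross = 12249.0000 → first moment M = |Σ|/6 = 2041.5000
R_c = M/A = 2041.5000/196.5000 = 10.3893 mm
θ = 90° = 1.570796 rad
V = θ·R_c·A = 1.570796·10.3893·196.5000 = 3206.781 mm³

Volume = 3206.781 mm³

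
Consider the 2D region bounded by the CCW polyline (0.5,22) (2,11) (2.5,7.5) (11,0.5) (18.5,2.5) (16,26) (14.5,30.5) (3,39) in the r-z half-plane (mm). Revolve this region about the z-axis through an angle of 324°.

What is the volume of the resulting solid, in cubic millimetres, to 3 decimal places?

Volume = 24831.227 mm³

Profile (r,z), 8 vertices: (0.5,22) (2,11) (2.5,7.5) (11,0.5) (18.5,2.5) (16,26) (14.5,30.5) (3,39)
edge 0: (0.5,22)→(2,11)  cross = 0.5·11 − 2·22 = -38.5000; (r_i+r_j)·cross = 2.5·-38.5000 = -96.2500
edge 1: (2,11)→(2.5,7.5)  cross = 2·7.5 − 2.5·11 = -12.5000; (r_i+r_j)·cross = 4.5·-12.5000 = -56.2500
edge 2: (2.5,7.5)→(11,0.5)  cross = 2.5·0.5 − 11·7.5 = -81.2500; (r_i+r_j)·cross = 13.5·-81.2500 = -1096.8750
edge 3: (11,0.5)→(18.5,2.5)  cross = 11·2.5 − 18.5·0.5 = 18.2500; (r_i+r_j)·cross = 29.5·18.2500 = 538.3750
edge 4: (18.5,2.5)→(16,26)  cross = 18.5·26 − 16·2.5 = 441.0000; (r_i+r_j)·cross = 34.5·441.0000 = 15214.5000
edge 5: (16,26)→(14.5,30.5)  cross = 16·30.5 − 14.5·26 = 111.0000; (r_i+r_j)·cross = 30.5·111.0000 = 3385.5000
edge 6: (14.5,30.5)→(3,39)  cross = 14.5·39 − 3·30.5 = 474.0000; (r_i+r_j)·cross = 17.5·474.0000 = 8295.0000
edge 7: (3,39)→(0.5,22)  cross = 3·22 − 0.5·39 = 46.5000; (r_i+r_j)·cross = 3.5·46.5000 = 162.7500
Σcross = 958.5000 → A = |Σcross|/2 = 479.2500 mm²
Σ(r_i+r_j)·cross = 26346.7500 → first moment M = |Σ|/6 = 4391.1250
R_c = M/A = 4391.1250/479.2500 = 9.1625 mm
θ = 324° = 5.654867 rad
V = θ·R_c·A = 5.654867·9.1625·479.2500 = 24831.227 mm³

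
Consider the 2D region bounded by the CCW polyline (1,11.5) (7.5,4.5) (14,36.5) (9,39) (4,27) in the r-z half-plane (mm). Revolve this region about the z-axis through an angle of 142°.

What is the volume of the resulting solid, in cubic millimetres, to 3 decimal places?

Volume = 4157.358 mm³

Profile (r,z), 5 vertices: (1,11.5) (7.5,4.5) (14,36.5) (9,39) (4,27)
edge 0: (1,11.5)→(7.5,4.5)  cross = 1·4.5 − 7.5·11.5 = -81.7500; (r_i+r_j)·cross = 8.5·-81.7500 = -694.8750
edge 1: (7.5,4.5)→(14,36.5)  cross = 7.5·36.5 − 14·4.5 = 210.7500; (r_i+r_j)·cross = 21.5·210.7500 = 4531.1250
edge 2: (14,36.5)→(9,39)  cross = 14·39 − 9·36.5 = 217.5000; (r_i+r_j)·cross = 23·217.5000 = 5002.5000
edge 3: (9,39)→(4,27)  cross = 9·27 − 4·39 = 87.0000; (r_i+r_j)·cross = 13·87.0000 = 1131.0000
edge 4: (4,27)→(1,11.5)  cross = 4·11.5 − 1·27 = 19.0000; (r_i+r_j)·cross = 5·19.0000 = 95.0000
Σcross = 452.5000 → A = |Σcross|/2 = 226.2500 mm²
Σ(r_i+r_j)·cross = 10064.7500 → first moment M = |Σ|/6 = 1677.4583
R_c = M/A = 1677.4583/226.2500 = 7.4142 mm
θ = 142° = 2.478368 rad
V = θ·R_c·A = 2.478368·7.4142·226.2500 = 4157.358 mm³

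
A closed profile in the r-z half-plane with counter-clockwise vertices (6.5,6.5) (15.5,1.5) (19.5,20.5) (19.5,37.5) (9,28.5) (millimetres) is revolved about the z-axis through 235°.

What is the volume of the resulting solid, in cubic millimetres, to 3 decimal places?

Profile (r,z), 5 vertices: (6.5,6.5) (15.5,1.5) (19.5,20.5) (19.5,37.5) (9,28.5)
edge 0: (6.5,6.5)→(15.5,1.5)  cross = 6.5·1.5 − 15.5·6.5 = -91.0000; (r_i+r_j)·cross = 22·-91.0000 = -2002.0000
edge 1: (15.5,1.5)→(19.5,20.5)  cross = 15.5·20.5 − 19.5·1.5 = 288.5000; (r_i+r_j)·cross = 35·288.5000 = 10097.5000
edge 2: (19.5,20.5)→(19.5,37.5)  cross = 19.5·37.5 − 19.5·20.5 = 331.5000; (r_i+r_j)·cross = 39·331.5000 = 12928.5000
edge 3: (19.5,37.5)→(9,28.5)  cross = 19.5·28.5 − 9·37.5 = 218.2500; (r_i+r_j)·cross = 28.5·218.2500 = 6220.1250
edge 4: (9,28.5)→(6.5,6.5)  cross = 9·6.5 − 6.5·28.5 = -126.7500; (r_i+r_j)·cross = 15.5·-126.7500 = -1964.6250
Σcross = 620.5000 → A = |Σcross|/2 = 310.2500 mm²
Σ(r_i+r_j)·cross = 25279.5000 → first moment M = |Σ|/6 = 4213.2500
R_c = M/A = 4213.2500/310.2500 = 13.5802 mm
θ = 235° = 4.101524 rad
V = θ·R_c·A = 4.101524·13.5802·310.2500 = 17280.745 mm³

Volume = 17280.745 mm³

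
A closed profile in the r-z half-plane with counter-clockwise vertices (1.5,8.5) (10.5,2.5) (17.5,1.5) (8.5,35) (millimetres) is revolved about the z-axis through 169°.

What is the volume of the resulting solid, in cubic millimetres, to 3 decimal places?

Profile (r,z), 4 vertices: (1.5,8.5) (10.5,2.5) (17.5,1.5) (8.5,35)
edge 0: (1.5,8.5)→(10.5,2.5)  cross = 1.5·2.5 − 10.5·8.5 = -85.5000; (r_i+r_j)·cross = 12·-85.5000 = -1026.0000
edge 1: (10.5,2.5)→(17.5,1.5)  cross = 10.5·1.5 − 17.5·2.5 = -28.0000; (r_i+r_j)·cross = 28·-28.0000 = -784.0000
edge 2: (17.5,1.5)→(8.5,35)  cross = 17.5·35 − 8.5·1.5 = 599.7500; (r_i+r_j)·cross = 26·599.7500 = 15593.5000
edge 3: (8.5,35)→(1.5,8.5)  cross = 8.5·8.5 − 1.5·35 = 19.7500; (r_i+r_j)·cross = 10·19.7500 = 197.5000
Σcross = 506.0000 → A = |Σcross|/2 = 253.0000 mm²
Σ(r_i+r_j)·cross = 13981.0000 → first moment M = |Σ|/6 = 2330.1667
R_c = M/A = 2330.1667/253.0000 = 9.2101 mm
θ = 169° = 2.949606 rad
V = θ·R_c·A = 2.949606·9.2101·253.0000 = 6873.075 mm³

Volume = 6873.075 mm³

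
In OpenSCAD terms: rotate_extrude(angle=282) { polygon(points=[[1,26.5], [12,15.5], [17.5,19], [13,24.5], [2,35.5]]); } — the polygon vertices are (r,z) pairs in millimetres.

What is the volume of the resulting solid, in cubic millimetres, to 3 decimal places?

Profile (r,z), 5 vertices: (1,26.5) (12,15.5) (17.5,19) (13,24.5) (2,35.5)
edge 0: (1,26.5)→(12,15.5)  cross = 1·15.5 − 12·26.5 = -302.5000; (r_i+r_j)·cross = 13·-302.5000 = -3932.5000
edge 1: (12,15.5)→(17.5,19)  cross = 12·19 − 17.5·15.5 = -43.2500; (r_i+r_j)·cross = 29.5·-43.2500 = -1275.8750
edge 2: (17.5,19)→(13,24.5)  cross = 17.5·24.5 − 13·19 = 181.7500; (r_i+r_j)·cross = 30.5·181.7500 = 5543.3750
edge 3: (13,24.5)→(2,35.5)  cross = 13·35.5 − 2·24.5 = 412.5000; (r_i+r_j)·cross = 15·412.5000 = 6187.5000
edge 4: (2,35.5)→(1,26.5)  cross = 2·26.5 − 1·35.5 = 17.5000; (r_i+r_j)·cross = 3·17.5000 = 52.5000
Σcross = 266.0000 → A = |Σcross|/2 = 133.0000 mm²
Σ(r_i+r_j)·cross = 6575.0000 → first moment M = |Σ|/6 = 1095.8333
R_c = M/A = 1095.8333/133.0000 = 8.2393 mm
θ = 282° = 4.921828 rad
V = θ·R_c·A = 4.921828·8.2393·133.0000 = 5393.504 mm³

Volume = 5393.504 mm³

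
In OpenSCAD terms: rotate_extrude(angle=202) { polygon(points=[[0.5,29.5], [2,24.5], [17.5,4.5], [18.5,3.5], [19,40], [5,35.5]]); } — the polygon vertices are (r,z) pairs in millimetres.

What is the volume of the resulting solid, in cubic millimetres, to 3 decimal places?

Volume = 16607.688 mm³

Profile (r,z), 6 vertices: (0.5,29.5) (2,24.5) (17.5,4.5) (18.5,3.5) (19,40) (5,35.5)
edge 0: (0.5,29.5)→(2,24.5)  cross = 0.5·24.5 − 2·29.5 = -46.7500; (r_i+r_j)·cross = 2.5·-46.7500 = -116.8750
edge 1: (2,24.5)→(17.5,4.5)  cross = 2·4.5 − 17.5·24.5 = -419.7500; (r_i+r_j)·cross = 19.5·-419.7500 = -8185.1250
edge 2: (17.5,4.5)→(18.5,3.5)  cross = 17.5·3.5 − 18.5·4.5 = -22.0000; (r_i+r_j)·cross = 36·-22.0000 = -792.0000
edge 3: (18.5,3.5)→(19,40)  cross = 18.5·40 − 19·3.5 = 673.5000; (r_i+r_j)·cross = 37.5·673.5000 = 25256.2500
edge 4: (19,40)→(5,35.5)  cross = 19·35.5 − 5·40 = 474.5000; (r_i+r_j)·cross = 24·474.5000 = 11388.0000
edge 5: (5,35.5)→(0.5,29.5)  cross = 5·29.5 − 0.5·35.5 = 129.7500; (r_i+r_j)·cross = 5.5·129.7500 = 713.6250
Σcross = 789.2500 → A = |Σcross|/2 = 394.6250 mm²
Σ(r_i+r_j)·cross = 28263.8750 → first moment M = |Σ|/6 = 4710.6458
R_c = M/A = 4710.6458/394.6250 = 11.9370 mm
θ = 202° = 3.525565 rad
V = θ·R_c·A = 3.525565·11.9370·394.6250 = 16607.688 mm³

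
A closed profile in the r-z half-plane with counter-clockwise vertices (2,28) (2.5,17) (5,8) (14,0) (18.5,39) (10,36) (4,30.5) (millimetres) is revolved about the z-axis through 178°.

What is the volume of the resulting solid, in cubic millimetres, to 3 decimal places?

Volume = 13148.272 mm³

Profile (r,z), 7 vertices: (2,28) (2.5,17) (5,8) (14,0) (18.5,39) (10,36) (4,30.5)
edge 0: (2,28)→(2.5,17)  cross = 2·17 − 2.5·28 = -36.0000; (r_i+r_j)·cross = 4.5·-36.0000 = -162.0000
edge 1: (2.5,17)→(5,8)  cross = 2.5·8 − 5·17 = -65.0000; (r_i+r_j)·cross = 7.5·-65.0000 = -487.5000
edge 2: (5,8)→(14,0)  cross = 5·0 − 14·8 = -112.0000; (r_i+r_j)·cross = 19·-112.0000 = -2128.0000
edge 3: (14,0)→(18.5,39)  cross = 14·39 − 18.5·0 = 546.0000; (r_i+r_j)·cross = 32.5·546.0000 = 17745.0000
edge 4: (18.5,39)→(10,36)  cross = 18.5·36 − 10·39 = 276.0000; (r_i+r_j)·cross = 28.5·276.0000 = 7866.0000
edge 5: (10,36)→(4,30.5)  cross = 10·30.5 − 4·36 = 161.0000; (r_i+r_j)·cross = 14·161.0000 = 2254.0000
edge 6: (4,30.5)→(2,28)  cross = 4·28 − 2·30.5 = 51.0000; (r_i+r_j)·cross = 6·51.0000 = 306.0000
Σcross = 821.0000 → A = |Σcross|/2 = 410.5000 mm²
Σ(r_i+r_j)·cross = 25393.5000 → first moment M = |Σ|/6 = 4232.2500
R_c = M/A = 4232.2500/410.5000 = 10.3100 mm
θ = 178° = 3.106686 rad
V = θ·R_c·A = 3.106686·10.3100·410.5000 = 13148.272 mm³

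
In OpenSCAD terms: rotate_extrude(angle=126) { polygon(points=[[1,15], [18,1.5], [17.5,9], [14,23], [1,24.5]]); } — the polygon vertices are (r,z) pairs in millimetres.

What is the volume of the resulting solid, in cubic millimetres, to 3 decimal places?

Profile (r,z), 5 vertices: (1,15) (18,1.5) (17.5,9) (14,23) (1,24.5)
edge 0: (1,15)→(18,1.5)  cross = 1·1.5 − 18·15 = -268.5000; (r_i+r_j)·cross = 19·-268.5000 = -5101.5000
edge 1: (18,1.5)→(17.5,9)  cross = 18·9 − 17.5·1.5 = 135.7500; (r_i+r_j)·cross = 35.5·135.7500 = 4819.1250
edge 2: (17.5,9)→(14,23)  cross = 17.5·23 − 14·9 = 276.5000; (r_i+r_j)·cross = 31.5·276.5000 = 8709.7500
edge 3: (14,23)→(1,24.5)  cross = 14·24.5 − 1·23 = 320.0000; (r_i+r_j)·cross = 15·320.0000 = 4800.0000
edge 4: (1,24.5)→(1,15)  cross = 1·15 − 1·24.5 = -9.5000; (r_i+r_j)·cross = 2·-9.5000 = -19.0000
Σcross = 454.2500 → A = |Σcross|/2 = 227.1250 mm²
Σ(r_i+r_j)·cross = 13208.3750 → first moment M = |Σ|/6 = 2201.3958
R_c = M/A = 2201.3958/227.1250 = 9.6924 mm
θ = 126° = 2.199115 rad
V = θ·R_c·A = 2.199115·9.6924·227.1250 = 4841.122 mm³

Volume = 4841.122 mm³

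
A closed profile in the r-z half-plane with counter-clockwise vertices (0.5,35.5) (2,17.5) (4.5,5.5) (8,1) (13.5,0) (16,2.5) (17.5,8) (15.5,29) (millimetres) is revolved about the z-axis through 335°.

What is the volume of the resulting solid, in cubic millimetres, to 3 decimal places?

Profile (r,z), 8 vertices: (0.5,35.5) (2,17.5) (4.5,5.5) (8,1) (13.5,0) (16,2.5) (17.5,8) (15.5,29)
edge 0: (0.5,35.5)→(2,17.5)  cross = 0.5·17.5 − 2·35.5 = -62.2500; (r_i+r_j)·cross = 2.5·-62.2500 = -155.6250
edge 1: (2,17.5)→(4.5,5.5)  cross = 2·5.5 − 4.5·17.5 = -67.7500; (r_i+r_j)·cross = 6.5·-67.7500 = -440.3750
edge 2: (4.5,5.5)→(8,1)  cross = 4.5·1 − 8·5.5 = -39.5000; (r_i+r_j)·cross = 12.5·-39.5000 = -493.7500
edge 3: (8,1)→(13.5,0)  cross = 8·0 − 13.5·1 = -13.5000; (r_i+r_j)·cross = 21.5·-13.5000 = -290.2500
edge 4: (13.5,0)→(16,2.5)  cross = 13.5·2.5 − 16·0 = 33.7500; (r_i+r_j)·cross = 29.5·33.7500 = 995.6250
edge 5: (16,2.5)→(17.5,8)  cross = 16·8 − 17.5·2.5 = 84.2500; (r_i+r_j)·cross = 33.5·84.2500 = 2822.3750
edge 6: (17.5,8)→(15.5,29)  cross = 17.5·29 − 15.5·8 = 383.5000; (r_i+r_j)·cross = 33·383.5000 = 12655.5000
edge 7: (15.5,29)→(0.5,35.5)  cross = 15.5·35.5 − 0.5·29 = 535.7500; (r_i+r_j)·cross = 16·535.7500 = 8572.0000
Σcross = 854.2500 → A = |Σcross|/2 = 427.1250 mm²
Σ(r_i+r_j)·cross = 23665.5000 → first moment M = |Σ|/6 = 3944.2500
R_c = M/A = 3944.2500/427.1250 = 9.2344 mm
θ = 335° = 5.846853 rad
V = θ·R_c·A = 5.846853·9.2344·427.1250 = 23061.450 mm³

Volume = 23061.450 mm³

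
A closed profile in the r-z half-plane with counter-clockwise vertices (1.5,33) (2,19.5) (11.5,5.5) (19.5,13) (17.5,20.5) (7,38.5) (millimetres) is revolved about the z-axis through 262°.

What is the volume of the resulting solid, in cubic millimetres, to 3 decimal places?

Volume = 14586.541 mm³

Profile (r,z), 6 vertices: (1.5,33) (2,19.5) (11.5,5.5) (19.5,13) (17.5,20.5) (7,38.5)
edge 0: (1.5,33)→(2,19.5)  cross = 1.5·19.5 − 2·33 = -36.7500; (r_i+r_j)·cross = 3.5·-36.7500 = -128.6250
edge 1: (2,19.5)→(11.5,5.5)  cross = 2·5.5 − 11.5·19.5 = -213.2500; (r_i+r_j)·cross = 13.5·-213.2500 = -2878.8750
edge 2: (11.5,5.5)→(19.5,13)  cross = 11.5·13 − 19.5·5.5 = 42.2500; (r_i+r_j)·cross = 31·42.2500 = 1309.7500
edge 3: (19.5,13)→(17.5,20.5)  cross = 19.5·20.5 − 17.5·13 = 172.2500; (r_i+r_j)·cross = 37·172.2500 = 6373.2500
edge 4: (17.5,20.5)→(7,38.5)  cross = 17.5·38.5 − 7·20.5 = 530.2500; (r_i+r_j)·cross = 24.5·530.2500 = 12991.1250
edge 5: (7,38.5)→(1.5,33)  cross = 7·33 − 1.5·38.5 = 173.2500; (r_i+r_j)·cross = 8.5·173.2500 = 1472.6250
Σcross = 668.0000 → A = |Σcross|/2 = 334.0000 mm²
Σ(r_i+r_j)·cross = 19139.2500 → first moment M = |Σ|/6 = 3189.8750
R_c = M/A = 3189.8750/334.0000 = 9.5505 mm
θ = 262° = 4.572763 rad
V = θ·R_c·A = 4.572763·9.5505·334.0000 = 14586.541 mm³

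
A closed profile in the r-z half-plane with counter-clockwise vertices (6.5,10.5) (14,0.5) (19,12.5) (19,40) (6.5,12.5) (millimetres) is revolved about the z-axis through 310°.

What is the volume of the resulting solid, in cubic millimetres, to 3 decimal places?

Volume = 19502.109 mm³

Profile (r,z), 5 vertices: (6.5,10.5) (14,0.5) (19,12.5) (19,40) (6.5,12.5)
edge 0: (6.5,10.5)→(14,0.5)  cross = 6.5·0.5 − 14·10.5 = -143.7500; (r_i+r_j)·cross = 20.5·-143.7500 = -2946.8750
edge 1: (14,0.5)→(19,12.5)  cross = 14·12.5 − 19·0.5 = 165.5000; (r_i+r_j)·cross = 33·165.5000 = 5461.5000
edge 2: (19,12.5)→(19,40)  cross = 19·40 − 19·12.5 = 522.5000; (r_i+r_j)·cross = 38·522.5000 = 19855.0000
edge 3: (19,40)→(6.5,12.5)  cross = 19·12.5 − 6.5·40 = -22.5000; (r_i+r_j)·cross = 25.5·-22.5000 = -573.7500
edge 4: (6.5,12.5)→(6.5,10.5)  cross = 6.5·10.5 − 6.5·12.5 = -13.0000; (r_i+r_j)·cross = 13·-13.0000 = -169.0000
Σcross = 508.7500 → A = |Σcross|/2 = 254.3750 mm²
Σ(r_i+r_j)·cross = 21626.8750 → first moment M = |Σ|/6 = 3604.4792
R_c = M/A = 3604.4792/254.3750 = 14.1699 mm
θ = 310° = 5.410521 rad
V = θ·R_c·A = 5.410521·14.1699·254.3750 = 19502.109 mm³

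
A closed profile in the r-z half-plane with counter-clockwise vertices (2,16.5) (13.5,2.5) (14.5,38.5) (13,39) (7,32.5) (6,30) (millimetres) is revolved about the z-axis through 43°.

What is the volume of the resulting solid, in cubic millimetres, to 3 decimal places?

Profile (r,z), 6 vertices: (2,16.5) (13.5,2.5) (14.5,38.5) (13,39) (7,32.5) (6,30)
edge 0: (2,16.5)→(13.5,2.5)  cross = 2·2.5 − 13.5·16.5 = -217.7500; (r_i+r_j)·cross = 15.5·-217.7500 = -3375.1250
edge 1: (13.5,2.5)→(14.5,38.5)  cross = 13.5·38.5 − 14.5·2.5 = 483.5000; (r_i+r_j)·cross = 28·483.5000 = 13538.0000
edge 2: (14.5,38.5)→(13,39)  cross = 14.5·39 − 13·38.5 = 65.0000; (r_i+r_j)·cross = 27.5·65.0000 = 1787.5000
edge 3: (13,39)→(7,32.5)  cross = 13·32.5 − 7·39 = 149.5000; (r_i+r_j)·cross = 20·149.5000 = 2990.0000
edge 4: (7,32.5)→(6,30)  cross = 7·30 − 6·32.5 = 15.0000; (r_i+r_j)·cross = 13·15.0000 = 195.0000
edge 5: (6,30)→(2,16.5)  cross = 6·16.5 − 2·30 = 39.0000; (r_i+r_j)·cross = 8·39.0000 = 312.0000
Σcross = 534.2500 → A = |Σcross|/2 = 267.1250 mm²
Σ(r_i+r_j)·cross = 15447.3750 → first moment M = |Σ|/6 = 2574.5625
R_c = M/A = 2574.5625/267.1250 = 9.6380 mm
θ = 43° = 0.750492 rad
V = θ·R_c·A = 0.750492·9.6380·267.1250 = 1932.187 mm³

Volume = 1932.187 mm³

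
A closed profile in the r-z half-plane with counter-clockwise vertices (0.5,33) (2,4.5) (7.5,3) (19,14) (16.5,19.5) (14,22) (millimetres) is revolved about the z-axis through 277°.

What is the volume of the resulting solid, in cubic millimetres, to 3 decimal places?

Volume = 12155.499 mm³

Profile (r,z), 6 vertices: (0.5,33) (2,4.5) (7.5,3) (19,14) (16.5,19.5) (14,22)
edge 0: (0.5,33)→(2,4.5)  cross = 0.5·4.5 − 2·33 = -63.7500; (r_i+r_j)·cross = 2.5·-63.7500 = -159.3750
edge 1: (2,4.5)→(7.5,3)  cross = 2·3 − 7.5·4.5 = -27.7500; (r_i+r_j)·cross = 9.5·-27.7500 = -263.6250
edge 2: (7.5,3)→(19,14)  cross = 7.5·14 − 19·3 = 48.0000; (r_i+r_j)·cross = 26.5·48.0000 = 1272.0000
edge 3: (19,14)→(16.5,19.5)  cross = 19·19.5 − 16.5·14 = 139.5000; (r_i+r_j)·cross = 35.5·139.5000 = 4952.2500
edge 4: (16.5,19.5)→(14,22)  cross = 16.5·22 − 14·19.5 = 90.0000; (r_i+r_j)·cross = 30.5·90.0000 = 2745.0000
edge 5: (14,22)→(0.5,33)  cross = 14·33 − 0.5·22 = 451.0000; (r_i+r_j)·cross = 14.5·451.0000 = 6539.5000
Σcross = 637.0000 → A = |Σcross|/2 = 318.5000 mm²
Σ(r_i+r_j)·cross = 15085.7500 → first moment M = |Σ|/6 = 2514.2917
R_c = M/A = 2514.2917/318.5000 = 7.8942 mm
θ = 277° = 4.834562 rad
V = θ·R_c·A = 4.834562·7.8942·318.5000 = 12155.499 mm³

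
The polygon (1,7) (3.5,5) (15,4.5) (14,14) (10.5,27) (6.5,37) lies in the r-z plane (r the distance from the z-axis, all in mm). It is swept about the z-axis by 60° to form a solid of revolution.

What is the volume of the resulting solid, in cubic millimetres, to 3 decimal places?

Profile (r,z), 6 vertices: (1,7) (3.5,5) (15,4.5) (14,14) (10.5,27) (6.5,37)
edge 0: (1,7)→(3.5,5)  cross = 1·5 − 3.5·7 = -19.5000; (r_i+r_j)·cross = 4.5·-19.5000 = -87.7500
edge 1: (3.5,5)→(15,4.5)  cross = 3.5·4.5 − 15·5 = -59.2500; (r_i+r_j)·cross = 18.5·-59.2500 = -1096.1250
edge 2: (15,4.5)→(14,14)  cross = 15·14 − 14·4.5 = 147.0000; (r_i+r_j)·cross = 29·147.0000 = 4263.0000
edge 3: (14,14)→(10.5,27)  cross = 14·27 − 10.5·14 = 231.0000; (r_i+r_j)·cross = 24.5·231.0000 = 5659.5000
edge 4: (10.5,27)→(6.5,37)  cross = 10.5·37 − 6.5·27 = 213.0000; (r_i+r_j)·cross = 17·213.0000 = 3621.0000
edge 5: (6.5,37)→(1,7)  cross = 6.5·7 − 1·37 = 8.5000; (r_i+r_j)·cross = 7.5·8.5000 = 63.7500
Σcross = 520.7500 → A = |Σcross|/2 = 260.3750 mm²
Σ(r_i+r_j)·cross = 12423.3750 → first moment M = |Σ|/6 = 2070.5625
R_c = M/A = 2070.5625/260.3750 = 7.9522 mm
θ = 60° = 1.047198 rad
V = θ·R_c·A = 1.047198·7.9522·260.3750 = 2168.288 mm³

Volume = 2168.288 mm³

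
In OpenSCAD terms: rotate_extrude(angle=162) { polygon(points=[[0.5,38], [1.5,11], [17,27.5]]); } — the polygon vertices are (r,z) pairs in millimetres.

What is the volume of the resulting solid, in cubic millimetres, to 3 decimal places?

Volume = 3894.789 mm³

Profile (r,z), 3 vertices: (0.5,38) (1.5,11) (17,27.5)
edge 0: (0.5,38)→(1.5,11)  cross = 0.5·11 − 1.5·38 = -51.5000; (r_i+r_j)·cross = 2·-51.5000 = -103.0000
edge 1: (1.5,11)→(17,27.5)  cross = 1.5·27.5 − 17·11 = -145.7500; (r_i+r_j)·cross = 18.5·-145.7500 = -2696.3750
edge 2: (17,27.5)→(0.5,38)  cross = 17·38 − 0.5·27.5 = 632.2500; (r_i+r_j)·cross = 17.5·632.2500 = 11064.3750
Σcross = 435.0000 → A = |Σcross|/2 = 217.5000 mm²
Σ(r_i+r_j)·cross = 8265.0000 → first moment M = |Σ|/6 = 1377.5000
R_c = M/A = 1377.5000/217.5000 = 6.3333 mm
θ = 162° = 2.827433 rad
V = θ·R_c·A = 2.827433·6.3333·217.5000 = 3894.789 mm³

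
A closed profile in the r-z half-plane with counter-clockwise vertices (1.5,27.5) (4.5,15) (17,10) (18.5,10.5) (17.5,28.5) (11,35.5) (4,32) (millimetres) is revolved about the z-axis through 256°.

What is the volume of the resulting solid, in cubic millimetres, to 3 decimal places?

Profile (r,z), 7 vertices: (1.5,27.5) (4.5,15) (17,10) (18.5,10.5) (17.5,28.5) (11,35.5) (4,32)
edge 0: (1.5,27.5)→(4.5,15)  cross = 1.5·15 − 4.5·27.5 = -101.2500; (r_i+r_j)·cross = 6·-101.2500 = -607.5000
edge 1: (4.5,15)→(17,10)  cross = 4.5·10 − 17·15 = -210.0000; (r_i+r_j)·cross = 21.5·-210.0000 = -4515.0000
edge 2: (17,10)→(18.5,10.5)  cross = 17·10.5 − 18.5·10 = -6.5000; (r_i+r_j)·cross = 35.5·-6.5000 = -230.7500
edge 3: (18.5,10.5)→(17.5,28.5)  cross = 18.5·28.5 − 17.5·10.5 = 343.5000; (r_i+r_j)·cross = 36·343.5000 = 12366.0000
edge 4: (17.5,28.5)→(11,35.5)  cross = 17.5·35.5 − 11·28.5 = 307.7500; (r_i+r_j)·cross = 28.5·307.7500 = 8770.8750
edge 5: (11,35.5)→(4,32)  cross = 11·32 − 4·35.5 = 210.0000; (r_i+r_j)·cross = 15·210.0000 = 3150.0000
edge 6: (4,32)→(1.5,27.5)  cross = 4·27.5 − 1.5·32 = 62.0000; (r_i+r_j)·cross = 5.5·62.0000 = 341.0000
Σcross = 605.5000 → A = |Σcross|/2 = 302.7500 mm²
Σ(r_i+r_j)·cross = 19274.6250 → first moment M = |Σ|/6 = 3212.4375
R_c = M/A = 3212.4375/302.7500 = 10.6109 mm
θ = 256° = 4.468043 rad
V = θ·R_c·A = 4.468043·10.6109·302.7500 = 14353.309 mm³

Volume = 14353.309 mm³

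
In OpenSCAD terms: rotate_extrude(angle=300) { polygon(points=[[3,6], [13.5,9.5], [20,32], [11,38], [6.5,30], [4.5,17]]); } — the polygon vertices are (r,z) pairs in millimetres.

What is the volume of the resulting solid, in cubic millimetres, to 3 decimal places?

Volume = 18231.491 mm³

Profile (r,z), 6 vertices: (3,6) (13.5,9.5) (20,32) (11,38) (6.5,30) (4.5,17)
edge 0: (3,6)→(13.5,9.5)  cross = 3·9.5 − 13.5·6 = -52.5000; (r_i+r_j)·cross = 16.5·-52.5000 = -866.2500
edge 1: (13.5,9.5)→(20,32)  cross = 13.5·32 − 20·9.5 = 242.0000; (r_i+r_j)·cross = 33.5·242.0000 = 8107.0000
edge 2: (20,32)→(11,38)  cross = 20·38 − 11·32 = 408.0000; (r_i+r_j)·cross = 31·408.0000 = 12648.0000
edge 3: (11,38)→(6.5,30)  cross = 11·30 − 6.5·38 = 83.0000; (r_i+r_j)·cross = 17.5·83.0000 = 1452.5000
edge 4: (6.5,30)→(4.5,17)  cross = 6.5·17 − 4.5·30 = -24.5000; (r_i+r_j)·cross = 11·-24.5000 = -269.5000
edge 5: (4.5,17)→(3,6)  cross = 4.5·6 − 3·17 = -24.0000; (r_i+r_j)·cross = 7.5·-24.0000 = -180.0000
Σcross = 632.0000 → A = |Σcross|/2 = 316.0000 mm²
Σ(r_i+r_j)·cross = 20891.7500 → first moment M = |Σ|/6 = 3481.9583
R_c = M/A = 3481.9583/316.0000 = 11.0189 mm
θ = 300° = 5.235988 rad
V = θ·R_c·A = 5.235988·11.0189·316.0000 = 18231.491 mm³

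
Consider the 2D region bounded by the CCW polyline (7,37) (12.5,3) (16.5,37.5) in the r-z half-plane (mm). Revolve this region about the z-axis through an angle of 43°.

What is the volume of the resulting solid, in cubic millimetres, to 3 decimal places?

Profile (r,z), 3 vertices: (7,37) (12.5,3) (16.5,37.5)
edge 0: (7,37)→(12.5,3)  cross = 7·3 − 12.5·37 = -441.5000; (r_i+r_j)·cross = 19.5·-441.5000 = -8609.2500
edge 1: (12.5,3)→(16.5,37.5)  cross = 12.5·37.5 − 16.5·3 = 419.2500; (r_i+r_j)·cross = 29·419.2500 = 12158.2500
edge 2: (16.5,37.5)→(7,37)  cross = 16.5·37 − 7·37.5 = 348.0000; (r_i+r_j)·cross = 23.5·348.0000 = 8178.0000
Σcross = 325.7500 → A = |Σcross|/2 = 162.8750 mm²
Σ(r_i+r_j)·cross = 11727.0000 → first moment M = |Σ|/6 = 1954.5000
R_c = M/A = 1954.5000/162.8750 = 12.0000 mm
θ = 43° = 0.750492 rad
V = θ·R_c·A = 0.750492·12.0000·162.8750 = 1466.836 mm³

Volume = 1466.836 mm³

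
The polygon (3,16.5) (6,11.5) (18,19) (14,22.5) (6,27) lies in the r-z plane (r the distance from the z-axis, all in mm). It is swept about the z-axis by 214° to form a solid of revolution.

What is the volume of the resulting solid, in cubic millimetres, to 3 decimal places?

Volume = 4144.299 mm³

Profile (r,z), 5 vertices: (3,16.5) (6,11.5) (18,19) (14,22.5) (6,27)
edge 0: (3,16.5)→(6,11.5)  cross = 3·11.5 − 6·16.5 = -64.5000; (r_i+r_j)·cross = 9·-64.5000 = -580.5000
edge 1: (6,11.5)→(18,19)  cross = 6·19 − 18·11.5 = -93.0000; (r_i+r_j)·cross = 24·-93.0000 = -2232.0000
edge 2: (18,19)→(14,22.5)  cross = 18·22.5 − 14·19 = 139.0000; (r_i+r_j)·cross = 32·139.0000 = 4448.0000
edge 3: (14,22.5)→(6,27)  cross = 14·27 − 6·22.5 = 243.0000; (r_i+r_j)·cross = 20·243.0000 = 4860.0000
edge 4: (6,27)→(3,16.5)  cross = 6·16.5 − 3·27 = 18.0000; (r_i+r_j)·cross = 9·18.0000 = 162.0000
Σcross = 242.5000 → A = |Σcross|/2 = 121.2500 mm²
Σ(r_i+r_j)·cross = 6657.5000 → first moment M = |Σ|/6 = 1109.5833
R_c = M/A = 1109.5833/121.2500 = 9.1512 mm
θ = 214° = 3.735005 rad
V = θ·R_c·A = 3.735005·9.1512·121.2500 = 4144.299 mm³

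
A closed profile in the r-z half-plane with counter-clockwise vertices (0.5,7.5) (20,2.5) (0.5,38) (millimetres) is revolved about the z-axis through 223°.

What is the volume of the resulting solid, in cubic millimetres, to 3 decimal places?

Volume = 8101.860 mm³

Profile (r,z), 3 vertices: (0.5,7.5) (20,2.5) (0.5,38)
edge 0: (0.5,7.5)→(20,2.5)  cross = 0.5·2.5 − 20·7.5 = -148.7500; (r_i+r_j)·cross = 20.5·-148.7500 = -3049.3750
edge 1: (20,2.5)→(0.5,38)  cross = 20·38 − 0.5·2.5 = 758.7500; (r_i+r_j)·cross = 20.5·758.7500 = 15554.3750
edge 2: (0.5,38)→(0.5,7.5)  cross = 0.5·7.5 − 0.5·38 = -15.2500; (r_i+r_j)·cross = 1·-15.2500 = -15.2500
Σcross = 594.7500 → A = |Σcross|/2 = 297.3750 mm²
Σ(r_i+r_j)·cross = 12489.7500 → first moment M = |Σ|/6 = 2081.6250
R_c = M/A = 2081.6250/297.3750 = 7.0000 mm
θ = 223° = 3.892084 rad
V = θ·R_c·A = 3.892084·7.0000·297.3750 = 8101.860 mm³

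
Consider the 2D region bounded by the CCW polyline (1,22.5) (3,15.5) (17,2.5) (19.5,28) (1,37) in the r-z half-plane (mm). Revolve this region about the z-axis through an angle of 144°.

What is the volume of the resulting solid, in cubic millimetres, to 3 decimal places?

Volume = 10243.425 mm³

Profile (r,z), 5 vertices: (1,22.5) (3,15.5) (17,2.5) (19.5,28) (1,37)
edge 0: (1,22.5)→(3,15.5)  cross = 1·15.5 − 3·22.5 = -52.0000; (r_i+r_j)·cross = 4·-52.0000 = -208.0000
edge 1: (3,15.5)→(17,2.5)  cross = 3·2.5 − 17·15.5 = -256.0000; (r_i+r_j)·cross = 20·-256.0000 = -5120.0000
edge 2: (17,2.5)→(19.5,28)  cross = 17·28 − 19.5·2.5 = 427.2500; (r_i+r_j)·cross = 36.5·427.2500 = 15594.6250
edge 3: (19.5,28)→(1,37)  cross = 19.5·37 − 1·28 = 693.5000; (r_i+r_j)·cross = 20.5·693.5000 = 14216.7500
edge 4: (1,37)→(1,22.5)  cross = 1·22.5 − 1·37 = -14.5000; (r_i+r_j)·cross = 2·-14.5000 = -29.0000
Σcross = 798.2500 → A = |Σcross|/2 = 399.1250 mm²
Σ(r_i+r_j)·cross = 24454.3750 → first moment M = |Σ|/6 = 4075.7292
R_c = M/A = 4075.7292/399.1250 = 10.2117 mm
θ = 144° = 2.513274 rad
V = θ·R_c·A = 2.513274·10.2117·399.1250 = 10243.425 mm³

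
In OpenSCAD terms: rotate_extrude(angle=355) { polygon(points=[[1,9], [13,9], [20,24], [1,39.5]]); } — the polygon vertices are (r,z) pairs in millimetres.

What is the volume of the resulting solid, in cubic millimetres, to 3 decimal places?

Profile (r,z), 4 vertices: (1,9) (13,9) (20,24) (1,39.5)
edge 0: (1,9)→(13,9)  cross = 1·9 − 13·9 = -108.0000; (r_i+r_j)·cross = 14·-108.0000 = -1512.0000
edge 1: (13,9)→(20,24)  cross = 13·24 − 20·9 = 132.0000; (r_i+r_j)·cross = 33·132.0000 = 4356.0000
edge 2: (20,24)→(1,39.5)  cross = 20·39.5 − 1·24 = 766.0000; (r_i+r_j)·cross = 21·766.0000 = 16086.0000
edge 3: (1,39.5)→(1,9)  cross = 1·9 − 1·39.5 = -30.5000; (r_i+r_j)·cross = 2·-30.5000 = -61.0000
Σcross = 759.5000 → A = |Σcross|/2 = 379.7500 mm²
Σ(r_i+r_j)·cross = 18869.0000 → first moment M = |Σ|/6 = 3144.8333
R_c = M/A = 3144.8333/379.7500 = 8.2813 mm
θ = 355° = 6.195919 rad
V = θ·R_c·A = 6.195919·8.2813·379.7500 = 19485.132 mm³

Volume = 19485.132 mm³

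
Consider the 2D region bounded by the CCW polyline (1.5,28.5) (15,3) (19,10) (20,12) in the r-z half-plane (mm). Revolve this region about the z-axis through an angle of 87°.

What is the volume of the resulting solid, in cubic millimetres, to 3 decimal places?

Profile (r,z), 4 vertices: (1.5,28.5) (15,3) (19,10) (20,12)
edge 0: (1.5,28.5)→(15,3)  cross = 1.5·3 − 15·28.5 = -423.0000; (r_i+r_j)·cross = 16.5·-423.0000 = -6979.5000
edge 1: (15,3)→(19,10)  cross = 15·10 − 19·3 = 93.0000; (r_i+r_j)·cross = 34·93.0000 = 3162.0000
edge 2: (19,10)→(20,12)  cross = 19·12 − 20·10 = 28.0000; (r_i+r_j)·cross = 39·28.0000 = 1092.0000
edge 3: (20,12)→(1.5,28.5)  cross = 20·28.5 − 1.5·12 = 552.0000; (r_i+r_j)·cross = 21.5·552.0000 = 11868.0000
Σcross = 250.0000 → A = |Σcross|/2 = 125.0000 mm²
Σ(r_i+r_j)·cross = 9142.5000 → first moment M = |Σ|/6 = 1523.7500
R_c = M/A = 1523.7500/125.0000 = 12.1900 mm
θ = 87° = 1.518436 rad
V = θ·R_c·A = 1.518436·12.1900·125.0000 = 2313.718 mm³

Volume = 2313.718 mm³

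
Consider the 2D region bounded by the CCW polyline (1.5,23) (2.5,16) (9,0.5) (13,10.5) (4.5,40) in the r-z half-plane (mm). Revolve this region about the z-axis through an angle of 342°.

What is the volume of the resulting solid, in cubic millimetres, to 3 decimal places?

Profile (r,z), 5 vertices: (1.5,23) (2.5,16) (9,0.5) (13,10.5) (4.5,40)
edge 0: (1.5,23)→(2.5,16)  cross = 1.5·16 − 2.5·23 = -33.5000; (r_i+r_j)·cross = 4·-33.5000 = -134.0000
edge 1: (2.5,16)→(9,0.5)  cross = 2.5·0.5 − 9·16 = -142.7500; (r_i+r_j)·cross = 11.5·-142.7500 = -1641.6250
edge 2: (9,0.5)→(13,10.5)  cross = 9·10.5 − 13·0.5 = 88.0000; (r_i+r_j)·cross = 22·88.0000 = 1936.0000
edge 3: (13,10.5)→(4.5,40)  cross = 13·40 − 4.5·10.5 = 472.7500; (r_i+r_j)·cross = 17.5·472.7500 = 8273.1250
edge 4: (4.5,40)→(1.5,23)  cross = 4.5·23 − 1.5·40 = 43.5000; (r_i+r_j)·cross = 6·43.5000 = 261.0000
Σcross = 428.0000 → A = |Σcross|/2 = 214.0000 mm²
Σ(r_i+r_j)·cross = 8694.5000 → first moment M = |Σ|/6 = 1449.0833
R_c = M/A = 1449.0833/214.0000 = 6.7714 mm
θ = 342° = 5.969026 rad
V = θ·R_c·A = 5.969026·6.7714·214.0000 = 8649.616 mm³

Volume = 8649.616 mm³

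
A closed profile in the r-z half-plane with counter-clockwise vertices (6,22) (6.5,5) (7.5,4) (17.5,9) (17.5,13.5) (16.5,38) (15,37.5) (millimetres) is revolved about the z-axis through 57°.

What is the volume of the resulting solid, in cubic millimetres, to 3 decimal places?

Profile (r,z), 7 vertices: (6,22) (6.5,5) (7.5,4) (17.5,9) (17.5,13.5) (16.5,38) (15,37.5)
edge 0: (6,22)→(6.5,5)  cross = 6·5 − 6.5·22 = -113.0000; (r_i+r_j)·cross = 12.5·-113.0000 = -1412.5000
edge 1: (6.5,5)→(7.5,4)  cross = 6.5·4 − 7.5·5 = -11.5000; (r_i+r_j)·cross = 14·-11.5000 = -161.0000
edge 2: (7.5,4)→(17.5,9)  cross = 7.5·9 − 17.5·4 = -2.5000; (r_i+r_j)·cross = 25·-2.5000 = -62.5000
edge 3: (17.5,9)→(17.5,13.5)  cross = 17.5·13.5 − 17.5·9 = 78.7500; (r_i+r_j)·cross = 35·78.7500 = 2756.2500
edge 4: (17.5,13.5)→(16.5,38)  cross = 17.5·38 − 16.5·13.5 = 442.2500; (r_i+r_j)·cross = 34·442.2500 = 15036.5000
edge 5: (16.5,38)→(15,37.5)  cross = 16.5·37.5 − 15·38 = 48.7500; (r_i+r_j)·cross = 31.5·48.7500 = 1535.6250
edge 6: (15,37.5)→(6,22)  cross = 15·22 − 6·37.5 = 105.0000; (r_i+r_j)·cross = 21·105.0000 = 2205.0000
Σcross = 547.7500 → A = |Σcross|/2 = 273.8750 mm²
Σ(r_i+r_j)·cross = 19897.3750 → first moment M = |Σ|/6 = 3316.2292
R_c = M/A = 3316.2292/273.8750 = 12.1086 mm
θ = 57° = 0.994838 rad
V = θ·R_c·A = 0.994838·12.1086·273.8750 = 3299.110 mm³

Volume = 3299.110 mm³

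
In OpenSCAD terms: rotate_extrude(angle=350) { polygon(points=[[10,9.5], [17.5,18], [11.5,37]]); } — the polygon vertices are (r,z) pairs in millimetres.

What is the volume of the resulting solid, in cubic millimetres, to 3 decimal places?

Volume = 7683.158 mm³

Profile (r,z), 3 vertices: (10,9.5) (17.5,18) (11.5,37)
edge 0: (10,9.5)→(17.5,18)  cross = 10·18 − 17.5·9.5 = 13.7500; (r_i+r_j)·cross = 27.5·13.7500 = 378.1250
edge 1: (17.5,18)→(11.5,37)  cross = 17.5·37 − 11.5·18 = 440.5000; (r_i+r_j)·cross = 29·440.5000 = 12774.5000
edge 2: (11.5,37)→(10,9.5)  cross = 11.5·9.5 − 10·37 = -260.7500; (r_i+r_j)·cross = 21.5·-260.7500 = -5606.1250
Σcross = 193.5000 → A = |Σcross|/2 = 96.7500 mm²
Σ(r_i+r_j)·cross = 7546.5000 → first moment M = |Σ|/6 = 1257.7500
R_c = M/A = 1257.7500/96.7500 = 13.0000 mm
θ = 350° = 6.108652 rad
V = θ·R_c·A = 6.108652·13.0000·96.7500 = 7683.158 mm³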